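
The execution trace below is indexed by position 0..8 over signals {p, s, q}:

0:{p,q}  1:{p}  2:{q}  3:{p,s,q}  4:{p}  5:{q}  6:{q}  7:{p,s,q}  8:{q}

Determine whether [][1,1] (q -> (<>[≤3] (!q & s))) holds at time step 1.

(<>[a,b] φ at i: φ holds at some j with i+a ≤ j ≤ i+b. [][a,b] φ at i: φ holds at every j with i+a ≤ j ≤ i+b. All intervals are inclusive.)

False

Check (q -> (<>[≤3] (!q & s))) at every j in [2,2]:
  j=2: antecedent true; consequent fails (none in [2,5]) → ✗
Fails at j=2 → formula fails.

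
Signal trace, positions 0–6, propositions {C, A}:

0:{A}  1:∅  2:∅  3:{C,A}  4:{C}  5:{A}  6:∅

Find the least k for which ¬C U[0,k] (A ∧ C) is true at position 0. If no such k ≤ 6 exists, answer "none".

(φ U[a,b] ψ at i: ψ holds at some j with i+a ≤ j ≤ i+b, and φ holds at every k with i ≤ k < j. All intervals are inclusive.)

3

Need earliest j ≥ 0 with (A ∧ C), and ¬C at every k in [0,j-1].
  j=0: rhs fails.
  j=1: rhs fails.
  j=2: rhs fails.
  j=3: rhs holds; lhs holds on [0,2]. k = 3.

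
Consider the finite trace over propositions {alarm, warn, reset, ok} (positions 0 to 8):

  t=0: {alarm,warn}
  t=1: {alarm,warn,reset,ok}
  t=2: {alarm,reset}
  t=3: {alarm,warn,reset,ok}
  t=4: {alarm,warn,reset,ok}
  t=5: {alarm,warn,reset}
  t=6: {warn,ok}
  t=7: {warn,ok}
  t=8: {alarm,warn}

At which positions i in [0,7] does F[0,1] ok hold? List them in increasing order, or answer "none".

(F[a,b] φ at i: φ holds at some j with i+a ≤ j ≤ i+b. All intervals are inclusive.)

Evaluate at each i in [0,7]:
  i=0: ✓ (witness j=1)
  i=1: ✓ (witness j=1)
  i=2: ✓ (witness j=3)
  i=3: ✓ (witness j=3)
  i=4: ✓ (witness j=4)
  i=5: ✓ (witness j=6)
  i=6: ✓ (witness j=6)
  i=7: ✓ (witness j=7)

0, 1, 2, 3, 4, 5, 6, 7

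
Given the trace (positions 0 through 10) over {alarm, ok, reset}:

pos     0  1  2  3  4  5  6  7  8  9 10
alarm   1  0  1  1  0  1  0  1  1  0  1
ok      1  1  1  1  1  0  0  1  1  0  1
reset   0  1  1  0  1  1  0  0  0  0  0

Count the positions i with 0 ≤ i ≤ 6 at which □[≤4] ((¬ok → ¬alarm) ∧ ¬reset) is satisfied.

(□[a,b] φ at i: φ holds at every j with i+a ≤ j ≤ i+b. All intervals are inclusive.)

1

Evaluate at each i in [0,6]:
  i=0: ✗ (fails at j=1)
  i=1: ✗ (fails at j=1)
  i=2: ✗ (fails at j=2)
  i=3: ✗ (fails at j=4)
  i=4: ✗ (fails at j=4)
  i=5: ✗ (fails at j=5)
  i=6: ✓ (all of [6,10])
Positions where it holds: {6} → 1.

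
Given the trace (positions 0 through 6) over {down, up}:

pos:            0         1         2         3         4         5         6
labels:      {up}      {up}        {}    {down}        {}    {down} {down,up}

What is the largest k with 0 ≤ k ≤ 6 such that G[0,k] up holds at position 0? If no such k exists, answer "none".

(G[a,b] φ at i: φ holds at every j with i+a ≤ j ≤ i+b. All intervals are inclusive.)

up must hold from j=0 onward; find where it first fails.
  j=0: holds
  j=1: holds
  j=2: fails
Holds on [0,1], so largest k = 1.

1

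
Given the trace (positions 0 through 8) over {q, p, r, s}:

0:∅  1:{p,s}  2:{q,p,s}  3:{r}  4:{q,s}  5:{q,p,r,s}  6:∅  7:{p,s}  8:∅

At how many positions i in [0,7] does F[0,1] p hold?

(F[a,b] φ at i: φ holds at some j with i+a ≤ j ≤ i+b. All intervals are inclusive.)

7

Evaluate at each i in [0,7]:
  i=0: ✓ (witness j=1)
  i=1: ✓ (witness j=1)
  i=2: ✓ (witness j=2)
  i=3: ✗ (none in [3,4])
  i=4: ✓ (witness j=5)
  i=5: ✓ (witness j=5)
  i=6: ✓ (witness j=7)
  i=7: ✓ (witness j=7)
Positions where it holds: {0, 1, 2, 4, 5, 6, 7} → 7.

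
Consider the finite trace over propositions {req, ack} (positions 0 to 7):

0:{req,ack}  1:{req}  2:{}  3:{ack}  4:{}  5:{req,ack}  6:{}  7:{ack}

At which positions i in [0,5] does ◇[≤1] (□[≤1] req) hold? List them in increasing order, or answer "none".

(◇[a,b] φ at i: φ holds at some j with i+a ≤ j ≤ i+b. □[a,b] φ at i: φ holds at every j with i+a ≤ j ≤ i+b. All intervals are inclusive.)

Evaluate at each i in [0,5]:
  i=0: ✓ (witness j=0)
  i=1: ✗ (none in [1,2])
  i=2: ✗ (none in [2,3])
  i=3: ✗ (none in [3,4])
  i=4: ✗ (none in [4,5])
  i=5: ✗ (none in [5,6])

0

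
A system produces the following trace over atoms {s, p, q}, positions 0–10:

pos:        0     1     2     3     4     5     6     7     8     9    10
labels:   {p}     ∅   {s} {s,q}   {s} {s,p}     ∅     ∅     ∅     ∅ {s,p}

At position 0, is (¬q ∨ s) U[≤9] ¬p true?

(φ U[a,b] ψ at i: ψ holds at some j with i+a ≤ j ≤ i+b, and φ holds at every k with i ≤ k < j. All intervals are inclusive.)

Need some j in [0,9] with ¬p, and (¬q ∨ s) at every k in [0,j-1].
  j=0: ¬p false.
  j=1: ¬p holds; (¬q ∨ s) holds at every k in [0,0] → satisfied.

Yes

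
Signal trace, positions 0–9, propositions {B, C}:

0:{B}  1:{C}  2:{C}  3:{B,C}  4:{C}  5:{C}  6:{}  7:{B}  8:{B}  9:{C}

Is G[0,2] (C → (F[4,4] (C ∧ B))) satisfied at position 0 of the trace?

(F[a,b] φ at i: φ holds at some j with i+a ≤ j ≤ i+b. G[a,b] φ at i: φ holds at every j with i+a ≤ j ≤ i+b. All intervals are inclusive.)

Does not hold

Check (C → (F[4,4] (C ∧ B))) at every j in [0,2]:
  j=0: antecedent false → ✓
  j=1: antecedent true; consequent fails (none in [5,5]) → ✗
  j=2: antecedent true; consequent fails (none in [6,6]) → ✗
Fails at j=1 → formula fails.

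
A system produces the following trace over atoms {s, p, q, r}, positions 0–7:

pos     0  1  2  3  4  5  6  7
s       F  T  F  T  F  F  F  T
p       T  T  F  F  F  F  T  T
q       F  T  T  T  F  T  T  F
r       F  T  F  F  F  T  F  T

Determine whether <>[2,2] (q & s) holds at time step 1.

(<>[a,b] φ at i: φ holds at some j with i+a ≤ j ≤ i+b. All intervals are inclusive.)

Yes

Check (q & s) at each j in [3,3]:
  j=3: true
Found at j=3 → formula holds.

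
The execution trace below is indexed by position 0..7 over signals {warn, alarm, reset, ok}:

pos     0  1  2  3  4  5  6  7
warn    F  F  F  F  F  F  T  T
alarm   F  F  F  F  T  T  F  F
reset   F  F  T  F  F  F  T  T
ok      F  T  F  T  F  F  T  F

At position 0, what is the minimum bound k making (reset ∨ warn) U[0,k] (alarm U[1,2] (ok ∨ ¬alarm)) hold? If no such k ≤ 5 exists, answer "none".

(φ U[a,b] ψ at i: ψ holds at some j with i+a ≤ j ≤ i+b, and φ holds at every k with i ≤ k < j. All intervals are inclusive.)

none

Need earliest j ≥ 0 with (alarm U[1,2] (ok ∨ ¬alarm)), and (reset ∨ warn) at every k in [0,j-1].
  j=0: rhs fails.
  j=1: rhs fails.
  j=2: rhs fails.
  j=3: rhs fails.
  j=4: rhs holds but lhs fails at k=0.
  j=5: rhs holds but lhs fails at k=0.
No witness within the range → none.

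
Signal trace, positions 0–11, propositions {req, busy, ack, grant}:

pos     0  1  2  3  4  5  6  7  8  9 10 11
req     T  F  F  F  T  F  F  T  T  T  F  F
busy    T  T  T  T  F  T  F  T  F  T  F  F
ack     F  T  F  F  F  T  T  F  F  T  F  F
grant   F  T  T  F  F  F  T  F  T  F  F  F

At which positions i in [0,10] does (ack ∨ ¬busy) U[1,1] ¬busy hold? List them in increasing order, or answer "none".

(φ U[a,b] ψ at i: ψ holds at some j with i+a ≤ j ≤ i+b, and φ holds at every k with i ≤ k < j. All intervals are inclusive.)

5, 9, 10

Evaluate at each i in [0,10]:
  i=0: ✗ (no rhs in [1,1])
  i=1: ✗ (no rhs in [2,2])
  i=2: ✗ (no rhs in [3,3])
  i=3: ✗ (lhs fails at k=3 before rhs at j=4)
  i=4: ✗ (no rhs in [5,5])
  i=5: ✓ (rhs at j=6; lhs holds on [5,5])
  i=6: ✗ (no rhs in [7,7])
  i=7: ✗ (lhs fails at k=7 before rhs at j=8)
  i=8: ✗ (no rhs in [9,9])
  i=9: ✓ (rhs at j=10; lhs holds on [9,9])
  i=10: ✓ (rhs at j=11; lhs holds on [10,10])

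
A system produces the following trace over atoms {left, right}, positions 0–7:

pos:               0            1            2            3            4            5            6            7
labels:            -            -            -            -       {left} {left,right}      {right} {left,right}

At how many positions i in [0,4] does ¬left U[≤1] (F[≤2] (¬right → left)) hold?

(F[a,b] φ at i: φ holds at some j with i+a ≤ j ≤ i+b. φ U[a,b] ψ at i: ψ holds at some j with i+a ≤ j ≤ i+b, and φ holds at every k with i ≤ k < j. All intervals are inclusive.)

Evaluate at each i in [0,4]:
  i=0: ✗ (no rhs in [0,1])
  i=1: ✓ (rhs at j=2; lhs holds on [1,1])
  i=2: ✓ (rhs at j=2)
  i=3: ✓ (rhs at j=3)
  i=4: ✓ (rhs at j=4)
Positions where it holds: {1, 2, 3, 4} → 4.

4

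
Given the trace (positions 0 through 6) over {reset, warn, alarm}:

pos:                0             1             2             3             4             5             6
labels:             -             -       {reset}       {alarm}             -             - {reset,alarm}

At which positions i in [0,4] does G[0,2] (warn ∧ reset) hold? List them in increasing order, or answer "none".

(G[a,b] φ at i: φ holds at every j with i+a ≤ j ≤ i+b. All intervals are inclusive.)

none

Evaluate at each i in [0,4]:
  i=0: ✗ (fails at j=0)
  i=1: ✗ (fails at j=1)
  i=2: ✗ (fails at j=2)
  i=3: ✗ (fails at j=3)
  i=4: ✗ (fails at j=4)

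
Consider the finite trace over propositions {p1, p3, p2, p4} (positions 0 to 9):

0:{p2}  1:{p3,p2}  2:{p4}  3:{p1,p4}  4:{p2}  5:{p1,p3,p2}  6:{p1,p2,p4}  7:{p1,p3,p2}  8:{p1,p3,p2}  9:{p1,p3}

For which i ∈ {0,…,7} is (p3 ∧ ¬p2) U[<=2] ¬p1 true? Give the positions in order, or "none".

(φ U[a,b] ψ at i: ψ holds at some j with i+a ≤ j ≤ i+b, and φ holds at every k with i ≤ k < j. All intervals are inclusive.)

Evaluate at each i in [0,7]:
  i=0: ✓ (rhs at j=0)
  i=1: ✓ (rhs at j=1)
  i=2: ✓ (rhs at j=2)
  i=3: ✗ (lhs fails at k=3 before rhs at j=4)
  i=4: ✓ (rhs at j=4)
  i=5: ✗ (no rhs in [5,7])
  i=6: ✗ (no rhs in [6,8])
  i=7: ✗ (no rhs in [7,9])

0, 1, 2, 4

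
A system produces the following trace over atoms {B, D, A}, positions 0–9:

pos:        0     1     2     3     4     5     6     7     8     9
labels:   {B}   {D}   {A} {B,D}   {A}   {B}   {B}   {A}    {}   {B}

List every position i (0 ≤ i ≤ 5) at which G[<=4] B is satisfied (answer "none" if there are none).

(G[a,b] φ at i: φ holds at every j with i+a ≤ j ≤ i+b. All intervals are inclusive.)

Evaluate at each i in [0,5]:
  i=0: ✗ (fails at j=1)
  i=1: ✗ (fails at j=1)
  i=2: ✗ (fails at j=2)
  i=3: ✗ (fails at j=4)
  i=4: ✗ (fails at j=4)
  i=5: ✗ (fails at j=7)

none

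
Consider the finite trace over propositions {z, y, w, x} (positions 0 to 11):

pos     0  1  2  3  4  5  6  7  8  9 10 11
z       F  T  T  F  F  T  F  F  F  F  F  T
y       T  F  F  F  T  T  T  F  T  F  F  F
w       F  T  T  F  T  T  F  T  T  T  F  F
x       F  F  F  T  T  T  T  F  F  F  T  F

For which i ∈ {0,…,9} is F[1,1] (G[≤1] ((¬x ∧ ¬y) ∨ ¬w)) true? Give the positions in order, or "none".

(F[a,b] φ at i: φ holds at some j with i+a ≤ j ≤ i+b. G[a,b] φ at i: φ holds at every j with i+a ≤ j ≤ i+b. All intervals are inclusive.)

0, 1, 5, 8, 9

Evaluate at each i in [0,9]:
  i=0: ✓ (witness j=1)
  i=1: ✓ (witness j=2)
  i=2: ✗ (none in [3,3])
  i=3: ✗ (none in [4,4])
  i=4: ✗ (none in [5,5])
  i=5: ✓ (witness j=6)
  i=6: ✗ (none in [7,7])
  i=7: ✗ (none in [8,8])
  i=8: ✓ (witness j=9)
  i=9: ✓ (witness j=10)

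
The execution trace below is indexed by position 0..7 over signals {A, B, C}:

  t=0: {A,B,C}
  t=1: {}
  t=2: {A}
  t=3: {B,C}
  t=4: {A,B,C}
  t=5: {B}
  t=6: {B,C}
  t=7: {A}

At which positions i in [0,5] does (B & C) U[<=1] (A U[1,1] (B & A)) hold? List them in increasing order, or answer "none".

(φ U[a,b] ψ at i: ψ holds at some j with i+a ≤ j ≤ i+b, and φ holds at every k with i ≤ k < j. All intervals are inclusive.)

none

Evaluate at each i in [0,5]:
  i=0: ✗ (no rhs in [0,1])
  i=1: ✗ (no rhs in [1,2])
  i=2: ✗ (no rhs in [2,3])
  i=3: ✗ (no rhs in [3,4])
  i=4: ✗ (no rhs in [4,5])
  i=5: ✗ (no rhs in [5,6])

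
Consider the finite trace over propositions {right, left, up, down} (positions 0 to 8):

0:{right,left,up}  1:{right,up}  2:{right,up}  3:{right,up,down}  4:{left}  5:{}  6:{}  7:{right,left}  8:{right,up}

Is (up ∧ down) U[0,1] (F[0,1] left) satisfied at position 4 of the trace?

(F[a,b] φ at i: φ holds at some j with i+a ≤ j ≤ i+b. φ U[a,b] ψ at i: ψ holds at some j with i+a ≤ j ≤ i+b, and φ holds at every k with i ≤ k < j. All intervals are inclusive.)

True

Need some j in [4,5] with F[0,1] left, and (up ∧ down) at every k in [4,j-1].
  j=4: F[0,1] left holds; no prefix to check → satisfied.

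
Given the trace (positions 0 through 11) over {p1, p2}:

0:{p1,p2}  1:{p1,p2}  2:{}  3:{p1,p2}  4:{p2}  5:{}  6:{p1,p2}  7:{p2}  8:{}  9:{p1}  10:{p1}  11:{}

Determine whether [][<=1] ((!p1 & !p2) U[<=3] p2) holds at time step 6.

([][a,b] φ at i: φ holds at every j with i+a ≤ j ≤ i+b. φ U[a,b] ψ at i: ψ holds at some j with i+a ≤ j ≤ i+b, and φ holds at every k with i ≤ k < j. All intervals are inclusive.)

Yes

Check ((!p1 & !p2) U[<=3] p2) at every j in [6,7]:
  j=6: holds
  j=7: holds
All positions satisfy it → formula holds.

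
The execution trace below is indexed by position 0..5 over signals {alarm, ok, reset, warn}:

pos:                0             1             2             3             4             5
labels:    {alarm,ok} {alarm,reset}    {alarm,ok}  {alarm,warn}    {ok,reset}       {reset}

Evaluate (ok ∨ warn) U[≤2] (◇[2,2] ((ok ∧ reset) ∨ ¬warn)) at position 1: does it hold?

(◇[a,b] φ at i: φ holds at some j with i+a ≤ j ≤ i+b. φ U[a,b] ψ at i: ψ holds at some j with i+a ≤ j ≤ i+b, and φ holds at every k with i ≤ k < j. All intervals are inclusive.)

No

Need some j in [1,3] with ◇[2,2] ((ok ∧ reset) ∨ ¬warn), and (ok ∨ warn) at every k in [1,j-1].
  j=1: ◇[2,2] ((ok ∧ reset) ∨ ¬warn) — fails (none in [3,3]).
  j=2: ◇[2,2] ((ok ∧ reset) ∨ ¬warn) holds, but (ok ∨ warn) fails at k=1 → not this j.
  j=3: ◇[2,2] ((ok ∧ reset) ∨ ¬warn) holds, but (ok ∨ warn) fails at k=1 → not this j.
No j in the window works → until fails.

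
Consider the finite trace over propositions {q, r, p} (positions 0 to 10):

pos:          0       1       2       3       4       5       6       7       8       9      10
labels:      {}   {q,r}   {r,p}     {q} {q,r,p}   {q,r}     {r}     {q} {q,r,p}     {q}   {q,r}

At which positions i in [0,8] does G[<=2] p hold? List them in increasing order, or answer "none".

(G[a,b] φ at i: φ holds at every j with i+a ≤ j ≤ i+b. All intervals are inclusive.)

none

Evaluate at each i in [0,8]:
  i=0: ✗ (fails at j=0)
  i=1: ✗ (fails at j=1)
  i=2: ✗ (fails at j=3)
  i=3: ✗ (fails at j=3)
  i=4: ✗ (fails at j=5)
  i=5: ✗ (fails at j=5)
  i=6: ✗ (fails at j=6)
  i=7: ✗ (fails at j=7)
  i=8: ✗ (fails at j=9)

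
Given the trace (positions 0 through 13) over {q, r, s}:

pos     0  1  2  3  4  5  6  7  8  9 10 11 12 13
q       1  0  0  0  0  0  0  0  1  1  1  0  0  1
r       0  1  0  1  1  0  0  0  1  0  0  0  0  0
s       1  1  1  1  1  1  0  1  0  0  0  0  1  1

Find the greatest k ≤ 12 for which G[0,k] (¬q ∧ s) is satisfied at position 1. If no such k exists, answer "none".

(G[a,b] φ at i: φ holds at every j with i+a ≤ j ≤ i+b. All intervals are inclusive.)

(¬q ∧ s) must hold from j=1 onward; find where it first fails.
  j=1: holds
  j=2: holds
  j=3: holds
  j=4: holds
  j=5: holds
  j=6: fails
Holds on [1,5], so largest k = 4.

4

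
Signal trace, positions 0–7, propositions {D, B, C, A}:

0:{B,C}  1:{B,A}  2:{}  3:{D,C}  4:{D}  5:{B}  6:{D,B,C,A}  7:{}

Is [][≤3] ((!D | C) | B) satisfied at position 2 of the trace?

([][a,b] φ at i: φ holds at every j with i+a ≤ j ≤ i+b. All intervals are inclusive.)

Check ((!D | C) | B) at every j in [2,5]:
  j=2: true
  j=3: true
  j=4: false
  j=5: true
Fails at j=4 → formula fails.

No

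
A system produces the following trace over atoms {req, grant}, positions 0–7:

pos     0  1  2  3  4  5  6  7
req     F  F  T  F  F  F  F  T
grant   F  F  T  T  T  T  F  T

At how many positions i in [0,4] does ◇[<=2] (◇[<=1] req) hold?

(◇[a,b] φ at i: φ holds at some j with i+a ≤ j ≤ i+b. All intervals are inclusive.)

Evaluate at each i in [0,4]:
  i=0: ✓ (witness j=1)
  i=1: ✓ (witness j=1)
  i=2: ✓ (witness j=2)
  i=3: ✗ (none in [3,5])
  i=4: ✓ (witness j=6)
Positions where it holds: {0, 1, 2, 4} → 4.

4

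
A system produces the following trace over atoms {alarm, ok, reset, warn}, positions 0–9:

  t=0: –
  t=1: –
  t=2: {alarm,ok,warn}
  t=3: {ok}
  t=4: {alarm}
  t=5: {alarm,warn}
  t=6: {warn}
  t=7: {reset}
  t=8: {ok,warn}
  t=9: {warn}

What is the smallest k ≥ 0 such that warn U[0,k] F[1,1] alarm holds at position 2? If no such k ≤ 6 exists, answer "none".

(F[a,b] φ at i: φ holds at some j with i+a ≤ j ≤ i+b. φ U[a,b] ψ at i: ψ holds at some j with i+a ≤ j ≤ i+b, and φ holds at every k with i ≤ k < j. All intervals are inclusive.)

Need earliest j ≥ 2 with F[1,1] alarm, and warn at every k in [2,j-1].
  j=2: rhs fails.
  j=3: rhs holds; lhs holds on [2,2]. k = 1.

1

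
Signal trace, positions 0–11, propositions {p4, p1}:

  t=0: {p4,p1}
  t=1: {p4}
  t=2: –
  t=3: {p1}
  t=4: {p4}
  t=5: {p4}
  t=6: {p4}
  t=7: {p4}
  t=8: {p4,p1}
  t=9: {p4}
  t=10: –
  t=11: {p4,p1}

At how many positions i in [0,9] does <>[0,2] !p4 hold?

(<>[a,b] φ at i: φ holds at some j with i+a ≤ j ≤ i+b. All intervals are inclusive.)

Evaluate at each i in [0,9]:
  i=0: ✓ (witness j=2)
  i=1: ✓ (witness j=2)
  i=2: ✓ (witness j=2)
  i=3: ✓ (witness j=3)
  i=4: ✗ (none in [4,6])
  i=5: ✗ (none in [5,7])
  i=6: ✗ (none in [6,8])
  i=7: ✗ (none in [7,9])
  i=8: ✓ (witness j=10)
  i=9: ✓ (witness j=10)
Positions where it holds: {0, 1, 2, 3, 8, 9} → 6.

6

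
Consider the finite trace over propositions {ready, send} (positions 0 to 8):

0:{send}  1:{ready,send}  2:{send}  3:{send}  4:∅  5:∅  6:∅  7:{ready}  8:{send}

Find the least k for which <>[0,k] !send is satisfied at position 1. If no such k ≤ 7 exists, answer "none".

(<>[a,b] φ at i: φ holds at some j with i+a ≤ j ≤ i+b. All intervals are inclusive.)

Scan j = 1,2,… for !send:
  j=1: fails
  j=2: fails
  j=3: fails
  j=4: holds
First hit at j=4, so smallest k = 4-1 = 3.

3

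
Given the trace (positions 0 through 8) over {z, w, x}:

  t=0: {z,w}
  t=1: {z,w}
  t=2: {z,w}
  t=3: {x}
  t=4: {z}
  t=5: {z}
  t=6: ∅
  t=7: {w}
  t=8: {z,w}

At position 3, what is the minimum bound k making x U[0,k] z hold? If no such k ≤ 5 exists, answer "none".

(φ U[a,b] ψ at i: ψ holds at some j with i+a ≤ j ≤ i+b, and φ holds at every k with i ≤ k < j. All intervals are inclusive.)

1

Need earliest j ≥ 3 with z, and x at every k in [3,j-1].
  j=3: rhs fails.
  j=4: rhs holds; lhs holds on [3,3]. k = 1.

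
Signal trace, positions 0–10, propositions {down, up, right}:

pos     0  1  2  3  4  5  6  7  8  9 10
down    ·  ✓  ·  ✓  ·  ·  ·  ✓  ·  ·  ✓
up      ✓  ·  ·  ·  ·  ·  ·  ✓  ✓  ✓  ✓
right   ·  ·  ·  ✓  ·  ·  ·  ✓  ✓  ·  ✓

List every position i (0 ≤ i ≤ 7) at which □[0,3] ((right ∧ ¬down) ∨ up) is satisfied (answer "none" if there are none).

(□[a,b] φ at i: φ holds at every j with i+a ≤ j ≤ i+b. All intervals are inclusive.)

Evaluate at each i in [0,7]:
  i=0: ✗ (fails at j=1)
  i=1: ✗ (fails at j=1)
  i=2: ✗ (fails at j=2)
  i=3: ✗ (fails at j=3)
  i=4: ✗ (fails at j=4)
  i=5: ✗ (fails at j=5)
  i=6: ✗ (fails at j=6)
  i=7: ✓ (all of [7,10])

7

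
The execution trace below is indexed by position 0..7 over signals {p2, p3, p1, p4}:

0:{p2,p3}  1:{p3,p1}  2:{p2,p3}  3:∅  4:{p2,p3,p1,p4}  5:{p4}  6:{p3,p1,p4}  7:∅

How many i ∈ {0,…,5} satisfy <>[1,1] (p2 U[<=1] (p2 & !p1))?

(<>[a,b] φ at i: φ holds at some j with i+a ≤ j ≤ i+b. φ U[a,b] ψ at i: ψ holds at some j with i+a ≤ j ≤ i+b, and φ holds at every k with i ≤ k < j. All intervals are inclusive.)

Evaluate at each i in [0,5]:
  i=0: ✗ (none in [1,1])
  i=1: ✓ (witness j=2)
  i=2: ✗ (none in [3,3])
  i=3: ✗ (none in [4,4])
  i=4: ✗ (none in [5,5])
  i=5: ✗ (none in [6,6])
Positions where it holds: {1} → 1.

1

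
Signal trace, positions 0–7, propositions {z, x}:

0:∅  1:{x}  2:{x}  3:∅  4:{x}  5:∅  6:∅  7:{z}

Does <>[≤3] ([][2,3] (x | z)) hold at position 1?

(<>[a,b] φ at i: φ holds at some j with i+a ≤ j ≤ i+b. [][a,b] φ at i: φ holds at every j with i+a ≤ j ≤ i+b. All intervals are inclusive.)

No

Check [][2,3] (x | z) at each j in [1,4]:
  j=1: fails at 3
  j=2: fails at 5
  j=3: fails at 5
  j=4: fails at 6
No position in the window satisfies it → formula fails.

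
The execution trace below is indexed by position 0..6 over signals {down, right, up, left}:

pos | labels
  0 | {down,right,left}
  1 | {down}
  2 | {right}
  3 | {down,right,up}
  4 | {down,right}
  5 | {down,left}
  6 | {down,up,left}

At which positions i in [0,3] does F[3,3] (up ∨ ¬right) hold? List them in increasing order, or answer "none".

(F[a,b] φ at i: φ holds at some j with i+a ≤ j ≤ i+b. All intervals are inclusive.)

0, 2, 3

Evaluate at each i in [0,3]:
  i=0: ✓ (witness j=3)
  i=1: ✗ (none in [4,4])
  i=2: ✓ (witness j=5)
  i=3: ✓ (witness j=6)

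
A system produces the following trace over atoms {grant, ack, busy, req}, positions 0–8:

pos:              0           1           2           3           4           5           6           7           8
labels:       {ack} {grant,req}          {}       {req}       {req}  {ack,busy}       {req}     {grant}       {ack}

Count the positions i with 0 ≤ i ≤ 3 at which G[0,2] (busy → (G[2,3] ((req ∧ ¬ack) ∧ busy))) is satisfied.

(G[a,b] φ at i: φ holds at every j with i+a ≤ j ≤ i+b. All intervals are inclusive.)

Evaluate at each i in [0,3]:
  i=0: ✓ (all of [0,2])
  i=1: ✓ (all of [1,3])
  i=2: ✓ (all of [2,4])
  i=3: ✗ (fails at j=5)
Positions where it holds: {0, 1, 2} → 3.

3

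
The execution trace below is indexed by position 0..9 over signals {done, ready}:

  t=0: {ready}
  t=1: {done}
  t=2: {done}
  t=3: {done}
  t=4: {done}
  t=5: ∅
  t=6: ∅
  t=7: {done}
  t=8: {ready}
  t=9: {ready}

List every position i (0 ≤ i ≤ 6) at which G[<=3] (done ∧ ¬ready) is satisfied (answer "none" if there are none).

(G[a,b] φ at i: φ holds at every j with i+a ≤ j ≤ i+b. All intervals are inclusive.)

1

Evaluate at each i in [0,6]:
  i=0: ✗ (fails at j=0)
  i=1: ✓ (all of [1,4])
  i=2: ✗ (fails at j=5)
  i=3: ✗ (fails at j=5)
  i=4: ✗ (fails at j=5)
  i=5: ✗ (fails at j=5)
  i=6: ✗ (fails at j=6)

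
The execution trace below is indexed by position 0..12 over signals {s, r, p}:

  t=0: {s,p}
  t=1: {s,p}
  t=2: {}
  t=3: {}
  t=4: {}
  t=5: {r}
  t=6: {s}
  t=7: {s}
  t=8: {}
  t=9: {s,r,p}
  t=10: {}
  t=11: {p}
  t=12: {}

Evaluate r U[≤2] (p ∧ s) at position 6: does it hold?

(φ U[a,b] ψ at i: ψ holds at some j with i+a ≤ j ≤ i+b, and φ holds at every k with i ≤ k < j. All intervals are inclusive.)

Does not hold

Need some j in [6,8] with (p ∧ s), and r at every k in [6,j-1].
  j=6: (p ∧ s) false.
  j=7: (p ∧ s) false.
  j=8: (p ∧ s) false.
No j in the window works → until fails.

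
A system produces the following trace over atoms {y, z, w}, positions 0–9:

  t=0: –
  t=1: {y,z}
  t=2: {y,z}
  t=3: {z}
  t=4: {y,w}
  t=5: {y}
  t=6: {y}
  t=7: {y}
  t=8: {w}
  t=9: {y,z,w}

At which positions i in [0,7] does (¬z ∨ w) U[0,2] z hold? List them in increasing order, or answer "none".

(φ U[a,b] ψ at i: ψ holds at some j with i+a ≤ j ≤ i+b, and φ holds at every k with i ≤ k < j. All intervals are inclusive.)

Evaluate at each i in [0,7]:
  i=0: ✓ (rhs at j=1; lhs holds on [0,0])
  i=1: ✓ (rhs at j=1)
  i=2: ✓ (rhs at j=2)
  i=3: ✓ (rhs at j=3)
  i=4: ✗ (no rhs in [4,6])
  i=5: ✗ (no rhs in [5,7])
  i=6: ✗ (no rhs in [6,8])
  i=7: ✓ (rhs at j=9; lhs holds on [7,8])

0, 1, 2, 3, 7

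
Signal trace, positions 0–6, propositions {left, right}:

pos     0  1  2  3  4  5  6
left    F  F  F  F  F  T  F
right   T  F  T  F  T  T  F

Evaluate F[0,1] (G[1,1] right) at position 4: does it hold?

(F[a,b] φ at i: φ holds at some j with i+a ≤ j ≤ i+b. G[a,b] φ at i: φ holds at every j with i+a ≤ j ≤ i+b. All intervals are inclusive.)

Check G[1,1] right at each j in [4,5]:
  j=4: holds on [5,5]
  j=5: fails at 6
Found at j=4 → formula holds.

True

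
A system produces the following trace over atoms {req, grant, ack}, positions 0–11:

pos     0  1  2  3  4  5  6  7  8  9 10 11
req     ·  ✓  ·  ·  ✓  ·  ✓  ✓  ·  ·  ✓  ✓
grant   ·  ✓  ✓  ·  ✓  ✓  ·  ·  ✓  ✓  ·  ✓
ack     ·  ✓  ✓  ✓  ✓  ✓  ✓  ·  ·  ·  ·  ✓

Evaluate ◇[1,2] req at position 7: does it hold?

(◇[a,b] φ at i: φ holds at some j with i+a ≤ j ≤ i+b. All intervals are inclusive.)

Check req at each j in [8,9]:
  j=8: false
  j=9: false
No position in the window satisfies it → formula fails.

False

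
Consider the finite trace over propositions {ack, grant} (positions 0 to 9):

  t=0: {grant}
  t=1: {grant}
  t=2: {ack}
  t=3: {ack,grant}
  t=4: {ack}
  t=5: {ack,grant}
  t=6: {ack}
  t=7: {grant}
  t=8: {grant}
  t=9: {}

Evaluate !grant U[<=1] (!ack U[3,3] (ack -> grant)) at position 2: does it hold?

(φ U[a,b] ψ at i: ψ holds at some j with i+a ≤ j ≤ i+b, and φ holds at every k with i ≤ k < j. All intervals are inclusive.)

No

Need some j in [2,3] with (!ack U[3,3] (ack -> grant)), and !grant at every k in [2,j-1].
  j=2: (!ack U[3,3] (ack -> grant)) — fails.
  j=3: (!ack U[3,3] (ack -> grant)) — fails.
No j in the window works → until fails.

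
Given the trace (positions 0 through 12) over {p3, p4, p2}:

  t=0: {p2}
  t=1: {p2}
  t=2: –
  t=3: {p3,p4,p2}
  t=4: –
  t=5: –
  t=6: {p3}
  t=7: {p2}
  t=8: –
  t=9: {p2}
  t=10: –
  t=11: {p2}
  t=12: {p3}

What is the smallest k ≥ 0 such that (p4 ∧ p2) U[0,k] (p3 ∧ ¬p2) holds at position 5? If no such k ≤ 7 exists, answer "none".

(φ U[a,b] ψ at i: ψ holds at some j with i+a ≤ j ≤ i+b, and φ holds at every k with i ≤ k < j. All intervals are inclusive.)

Need earliest j ≥ 5 with (p3 ∧ ¬p2), and (p4 ∧ p2) at every k in [5,j-1].
  j=5: rhs fails.
  j=6: rhs holds but lhs fails at k=5.
  j=7: rhs fails.
  j=8: rhs fails.
  j=9: rhs fails.
  j=10: rhs fails.
  j=11: rhs fails.
  j=12: rhs holds but lhs fails at k=5.
No witness within the range → none.

none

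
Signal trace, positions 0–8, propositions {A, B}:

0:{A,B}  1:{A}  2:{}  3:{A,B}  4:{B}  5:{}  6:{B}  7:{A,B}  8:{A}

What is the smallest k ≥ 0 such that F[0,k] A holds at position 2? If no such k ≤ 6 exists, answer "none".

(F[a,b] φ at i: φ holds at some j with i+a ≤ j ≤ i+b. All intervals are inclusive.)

Scan j = 2,3,… for A:
  j=2: fails
  j=3: holds
First hit at j=3, so smallest k = 3-2 = 1.

1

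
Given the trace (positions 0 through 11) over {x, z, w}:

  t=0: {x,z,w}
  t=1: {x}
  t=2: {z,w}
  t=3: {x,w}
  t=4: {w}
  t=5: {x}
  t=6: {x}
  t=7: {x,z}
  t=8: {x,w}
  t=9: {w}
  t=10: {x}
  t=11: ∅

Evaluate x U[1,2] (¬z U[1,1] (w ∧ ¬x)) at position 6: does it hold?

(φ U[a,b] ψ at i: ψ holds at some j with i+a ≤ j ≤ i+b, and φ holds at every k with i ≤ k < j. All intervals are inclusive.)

Need some j in [7,8] with (¬z U[1,1] (w ∧ ¬x)), and x at every k in [6,j-1].
  j=7: (¬z U[1,1] (w ∧ ¬x)) — fails.
  j=8: (¬z U[1,1] (w ∧ ¬x)) holds; x holds at every k in [6,7] → satisfied.

True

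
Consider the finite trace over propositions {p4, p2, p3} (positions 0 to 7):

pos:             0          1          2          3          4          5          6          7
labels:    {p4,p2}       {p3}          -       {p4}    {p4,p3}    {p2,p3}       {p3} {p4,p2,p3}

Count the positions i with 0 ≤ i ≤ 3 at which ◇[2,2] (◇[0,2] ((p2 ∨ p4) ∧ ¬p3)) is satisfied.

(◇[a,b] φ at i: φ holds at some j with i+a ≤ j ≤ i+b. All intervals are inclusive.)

2

Evaluate at each i in [0,3]:
  i=0: ✓ (witness j=2)
  i=1: ✓ (witness j=3)
  i=2: ✗ (none in [4,4])
  i=3: ✗ (none in [5,5])
Positions where it holds: {0, 1} → 2.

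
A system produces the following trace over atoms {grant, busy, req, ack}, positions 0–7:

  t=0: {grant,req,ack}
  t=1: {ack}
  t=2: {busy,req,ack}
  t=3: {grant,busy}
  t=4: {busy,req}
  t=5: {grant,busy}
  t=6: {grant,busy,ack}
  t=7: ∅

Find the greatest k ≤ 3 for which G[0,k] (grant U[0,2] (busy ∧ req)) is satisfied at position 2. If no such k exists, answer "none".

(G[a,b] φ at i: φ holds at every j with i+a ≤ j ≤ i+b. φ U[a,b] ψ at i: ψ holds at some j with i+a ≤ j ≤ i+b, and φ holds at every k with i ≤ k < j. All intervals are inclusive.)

2

(grant U[0,2] (busy ∧ req)) must hold from j=2 onward; find where it first fails.
  j=2: holds
  j=3: holds
  j=4: holds
  j=5: fails
Holds on [2,4], so largest k = 2.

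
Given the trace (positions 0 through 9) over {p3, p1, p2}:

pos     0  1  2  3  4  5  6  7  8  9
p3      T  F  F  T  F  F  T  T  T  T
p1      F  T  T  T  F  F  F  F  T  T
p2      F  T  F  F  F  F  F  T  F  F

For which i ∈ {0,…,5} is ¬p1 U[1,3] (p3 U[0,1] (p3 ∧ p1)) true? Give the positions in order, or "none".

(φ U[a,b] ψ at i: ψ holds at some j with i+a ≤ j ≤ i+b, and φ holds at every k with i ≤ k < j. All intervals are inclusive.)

Evaluate at each i in [0,5]:
  i=0: ✗ (lhs fails at k=1 before rhs at j=3)
  i=1: ✗ (lhs fails at k=1 before rhs at j=3)
  i=2: ✗ (lhs fails at k=2 before rhs at j=3)
  i=3: ✗ (no rhs in [4,6])
  i=4: ✓ (rhs at j=7; lhs holds on [4,6])
  i=5: ✓ (rhs at j=7; lhs holds on [5,6])

4, 5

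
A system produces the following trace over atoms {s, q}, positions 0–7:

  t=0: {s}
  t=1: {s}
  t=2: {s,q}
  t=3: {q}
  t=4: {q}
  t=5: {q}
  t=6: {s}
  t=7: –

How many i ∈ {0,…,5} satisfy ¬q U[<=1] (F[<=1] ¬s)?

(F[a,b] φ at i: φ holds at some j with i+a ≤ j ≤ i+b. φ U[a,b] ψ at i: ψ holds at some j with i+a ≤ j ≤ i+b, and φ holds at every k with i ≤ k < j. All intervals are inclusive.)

Evaluate at each i in [0,5]:
  i=0: ✗ (no rhs in [0,1])
  i=1: ✓ (rhs at j=2; lhs holds on [1,1])
  i=2: ✓ (rhs at j=2)
  i=3: ✓ (rhs at j=3)
  i=4: ✓ (rhs at j=4)
  i=5: ✓ (rhs at j=5)
Positions where it holds: {1, 2, 3, 4, 5} → 5.

5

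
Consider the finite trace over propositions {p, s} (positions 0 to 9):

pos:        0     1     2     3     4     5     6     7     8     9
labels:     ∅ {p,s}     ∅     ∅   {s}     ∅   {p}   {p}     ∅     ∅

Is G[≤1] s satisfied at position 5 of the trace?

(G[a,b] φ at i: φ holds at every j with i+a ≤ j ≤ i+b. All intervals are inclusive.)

No

Check s at every j in [5,6]:
  j=5: false
  j=6: false
Fails at j=5 → formula fails.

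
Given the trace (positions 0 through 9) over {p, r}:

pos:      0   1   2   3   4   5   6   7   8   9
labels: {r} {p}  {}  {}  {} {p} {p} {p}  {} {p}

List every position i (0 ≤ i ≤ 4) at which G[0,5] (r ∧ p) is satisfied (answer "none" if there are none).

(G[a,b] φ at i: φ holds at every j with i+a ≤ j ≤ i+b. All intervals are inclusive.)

none

Evaluate at each i in [0,4]:
  i=0: ✗ (fails at j=0)
  i=1: ✗ (fails at j=1)
  i=2: ✗ (fails at j=2)
  i=3: ✗ (fails at j=3)
  i=4: ✗ (fails at j=4)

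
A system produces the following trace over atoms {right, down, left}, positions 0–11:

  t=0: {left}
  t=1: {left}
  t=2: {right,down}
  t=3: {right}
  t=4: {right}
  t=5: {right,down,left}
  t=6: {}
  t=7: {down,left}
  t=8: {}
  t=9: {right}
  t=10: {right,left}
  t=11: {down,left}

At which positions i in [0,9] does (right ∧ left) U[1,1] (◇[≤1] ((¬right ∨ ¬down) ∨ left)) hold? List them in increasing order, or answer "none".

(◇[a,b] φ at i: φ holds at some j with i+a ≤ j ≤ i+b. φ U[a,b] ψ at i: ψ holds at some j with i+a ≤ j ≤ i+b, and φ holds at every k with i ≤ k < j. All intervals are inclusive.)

Evaluate at each i in [0,9]:
  i=0: ✗ (lhs fails at k=0 before rhs at j=1)
  i=1: ✗ (lhs fails at k=1 before rhs at j=2)
  i=2: ✗ (lhs fails at k=2 before rhs at j=3)
  i=3: ✗ (lhs fails at k=3 before rhs at j=4)
  i=4: ✗ (lhs fails at k=4 before rhs at j=5)
  i=5: ✓ (rhs at j=6; lhs holds on [5,5])
  i=6: ✗ (lhs fails at k=6 before rhs at j=7)
  i=7: ✗ (lhs fails at k=7 before rhs at j=8)
  i=8: ✗ (lhs fails at k=8 before rhs at j=9)
  i=9: ✗ (lhs fails at k=9 before rhs at j=10)

5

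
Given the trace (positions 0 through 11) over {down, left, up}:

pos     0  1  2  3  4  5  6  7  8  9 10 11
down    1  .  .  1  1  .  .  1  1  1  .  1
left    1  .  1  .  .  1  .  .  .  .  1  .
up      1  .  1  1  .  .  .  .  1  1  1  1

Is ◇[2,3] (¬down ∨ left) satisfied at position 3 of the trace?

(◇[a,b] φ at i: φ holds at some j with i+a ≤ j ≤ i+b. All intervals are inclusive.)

Check (¬down ∨ left) at each j in [5,6]:
  j=5: true
  j=6: true
Found at j=5 → formula holds.

Yes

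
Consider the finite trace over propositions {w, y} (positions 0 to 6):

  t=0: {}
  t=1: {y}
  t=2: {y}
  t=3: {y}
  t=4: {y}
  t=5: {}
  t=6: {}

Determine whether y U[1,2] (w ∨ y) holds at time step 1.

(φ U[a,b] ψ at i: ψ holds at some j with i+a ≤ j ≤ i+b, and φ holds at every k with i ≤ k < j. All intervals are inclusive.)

True

Need some j in [2,3] with (w ∨ y), and y at every k in [1,j-1].
  j=2: (w ∨ y) holds; y holds at every k in [1,1] → satisfied.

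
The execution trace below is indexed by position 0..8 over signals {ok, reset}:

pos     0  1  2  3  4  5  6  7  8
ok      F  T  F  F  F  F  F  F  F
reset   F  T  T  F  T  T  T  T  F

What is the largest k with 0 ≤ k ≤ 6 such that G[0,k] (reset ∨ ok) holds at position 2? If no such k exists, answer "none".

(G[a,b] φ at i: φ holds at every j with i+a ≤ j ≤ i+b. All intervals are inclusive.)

0

(reset ∨ ok) must hold from j=2 onward; find where it first fails.
  j=2: holds
  j=3: fails
Holds on [2,2], so largest k = 0.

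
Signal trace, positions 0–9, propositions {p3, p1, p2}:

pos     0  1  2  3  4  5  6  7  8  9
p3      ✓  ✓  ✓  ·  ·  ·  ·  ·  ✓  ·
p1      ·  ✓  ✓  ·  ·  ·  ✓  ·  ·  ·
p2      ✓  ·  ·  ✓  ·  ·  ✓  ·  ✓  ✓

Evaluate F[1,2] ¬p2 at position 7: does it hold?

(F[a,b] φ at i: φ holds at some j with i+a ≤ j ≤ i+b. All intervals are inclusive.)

No

Check ¬p2 at each j in [8,9]:
  j=8: false
  j=9: false
No position in the window satisfies it → formula fails.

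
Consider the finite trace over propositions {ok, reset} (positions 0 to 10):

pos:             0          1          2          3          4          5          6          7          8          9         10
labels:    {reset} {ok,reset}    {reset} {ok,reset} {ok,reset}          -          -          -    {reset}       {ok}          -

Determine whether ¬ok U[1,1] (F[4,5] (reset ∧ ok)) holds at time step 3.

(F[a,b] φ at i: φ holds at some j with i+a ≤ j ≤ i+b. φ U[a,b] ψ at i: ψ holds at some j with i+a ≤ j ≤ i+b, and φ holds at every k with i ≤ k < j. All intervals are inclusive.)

Need some j in [4,4] with F[4,5] (reset ∧ ok), and ¬ok at every k in [3,j-1].
  j=4: F[4,5] (reset ∧ ok) — fails (none in [8,9]).
No j in the window works → until fails.

False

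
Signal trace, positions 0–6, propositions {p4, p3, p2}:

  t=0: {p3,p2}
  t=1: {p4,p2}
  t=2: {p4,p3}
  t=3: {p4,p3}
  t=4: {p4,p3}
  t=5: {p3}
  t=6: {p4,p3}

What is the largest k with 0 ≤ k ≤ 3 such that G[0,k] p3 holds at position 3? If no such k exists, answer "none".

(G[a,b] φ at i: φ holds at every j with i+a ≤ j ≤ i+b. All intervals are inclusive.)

p3 must hold from j=3 onward; find where it first fails.
  j=3: holds
  j=4: holds
  j=5: holds
  j=6: holds
Holds through j=6; largest k = 3.

3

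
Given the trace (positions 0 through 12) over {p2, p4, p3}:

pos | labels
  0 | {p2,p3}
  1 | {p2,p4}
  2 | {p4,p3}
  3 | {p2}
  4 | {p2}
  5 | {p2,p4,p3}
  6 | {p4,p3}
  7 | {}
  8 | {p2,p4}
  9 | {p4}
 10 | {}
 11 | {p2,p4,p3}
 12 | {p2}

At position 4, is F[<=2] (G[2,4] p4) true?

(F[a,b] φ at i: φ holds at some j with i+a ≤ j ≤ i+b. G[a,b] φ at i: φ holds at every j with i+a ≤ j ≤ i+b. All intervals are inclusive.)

Check G[2,4] p4 at each j in [4,6]:
  j=4: fails at 7
  j=5: fails at 7
  j=6: fails at 10
No position in the window satisfies it → formula fails.

Does not hold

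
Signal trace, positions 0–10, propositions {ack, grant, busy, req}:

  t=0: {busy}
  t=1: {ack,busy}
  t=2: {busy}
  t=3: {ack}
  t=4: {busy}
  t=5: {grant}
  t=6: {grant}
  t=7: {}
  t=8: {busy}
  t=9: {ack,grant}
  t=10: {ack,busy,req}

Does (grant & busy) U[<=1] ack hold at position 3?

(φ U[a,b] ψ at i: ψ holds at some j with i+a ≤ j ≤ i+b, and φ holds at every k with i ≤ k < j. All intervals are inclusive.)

Yes

Need some j in [3,4] with ack, and (grant & busy) at every k in [3,j-1].
  j=3: ack holds; no prefix to check → satisfied.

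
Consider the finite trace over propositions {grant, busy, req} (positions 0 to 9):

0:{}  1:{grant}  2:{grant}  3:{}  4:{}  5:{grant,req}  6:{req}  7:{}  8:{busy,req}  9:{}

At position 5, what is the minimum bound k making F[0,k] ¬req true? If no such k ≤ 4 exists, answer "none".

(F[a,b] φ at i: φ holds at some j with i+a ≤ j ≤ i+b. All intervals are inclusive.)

Scan j = 5,6,… for ¬req:
  j=5: fails
  j=6: fails
  j=7: holds
First hit at j=7, so smallest k = 7-5 = 2.

2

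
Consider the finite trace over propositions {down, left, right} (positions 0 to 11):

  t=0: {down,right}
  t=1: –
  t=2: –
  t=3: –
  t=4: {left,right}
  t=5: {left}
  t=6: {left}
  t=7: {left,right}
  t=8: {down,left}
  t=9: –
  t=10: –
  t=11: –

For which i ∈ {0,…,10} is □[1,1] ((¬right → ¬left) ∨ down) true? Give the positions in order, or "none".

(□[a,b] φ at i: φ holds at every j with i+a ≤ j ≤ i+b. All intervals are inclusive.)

0, 1, 2, 3, 6, 7, 8, 9, 10

Evaluate at each i in [0,10]:
  i=0: ✓ (all of [1,1])
  i=1: ✓ (all of [2,2])
  i=2: ✓ (all of [3,3])
  i=3: ✓ (all of [4,4])
  i=4: ✗ (fails at j=5)
  i=5: ✗ (fails at j=6)
  i=6: ✓ (all of [7,7])
  i=7: ✓ (all of [8,8])
  i=8: ✓ (all of [9,9])
  i=9: ✓ (all of [10,10])
  i=10: ✓ (all of [11,11])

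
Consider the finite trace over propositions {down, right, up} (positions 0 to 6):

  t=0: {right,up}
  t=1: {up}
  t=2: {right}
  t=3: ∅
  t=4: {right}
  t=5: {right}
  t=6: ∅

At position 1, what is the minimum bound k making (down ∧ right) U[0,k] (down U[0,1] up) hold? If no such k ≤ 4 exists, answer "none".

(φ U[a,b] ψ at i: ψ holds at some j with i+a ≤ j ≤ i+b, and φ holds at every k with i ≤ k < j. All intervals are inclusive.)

0

Need earliest j ≥ 1 with (down U[0,1] up), and (down ∧ right) at every k in [1,j-1].
  j=1: rhs holds (empty prefix). k = 0.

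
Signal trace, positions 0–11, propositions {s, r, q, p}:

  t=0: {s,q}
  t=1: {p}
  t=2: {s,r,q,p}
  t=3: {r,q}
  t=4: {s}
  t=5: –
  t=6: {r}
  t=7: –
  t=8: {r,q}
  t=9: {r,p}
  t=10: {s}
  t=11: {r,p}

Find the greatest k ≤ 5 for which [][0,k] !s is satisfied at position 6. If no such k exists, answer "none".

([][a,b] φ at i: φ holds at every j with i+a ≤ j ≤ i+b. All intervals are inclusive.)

3

!s must hold from j=6 onward; find where it first fails.
  j=6: holds
  j=7: holds
  j=8: holds
  j=9: holds
  j=10: fails
Holds on [6,9], so largest k = 3.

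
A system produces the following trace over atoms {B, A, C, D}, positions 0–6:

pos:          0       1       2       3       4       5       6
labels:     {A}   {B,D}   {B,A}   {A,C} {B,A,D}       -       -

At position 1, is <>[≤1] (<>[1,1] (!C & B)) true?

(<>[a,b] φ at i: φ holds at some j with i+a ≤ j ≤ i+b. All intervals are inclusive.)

Yes

Check <>[1,1] (!C & B) at each j in [1,2]:
  j=1: holds (witness at 2)
  j=2: fails (none in [3,3])
Found at j=1 → formula holds.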